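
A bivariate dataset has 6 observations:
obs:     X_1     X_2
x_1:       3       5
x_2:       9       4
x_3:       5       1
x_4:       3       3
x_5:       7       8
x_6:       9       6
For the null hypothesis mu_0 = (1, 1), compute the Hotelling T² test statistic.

Step 1 — sample mean vector:
  mean(X_1) = (3 + 9 + 5 + 3 + 7 + 9) / 6 = 36/6 = 6
  mean(X_2) = (5 + 4 + 1 + 3 + 8 + 6) / 6 = 27/6 = 4.5
  x̄ = (6, 4.5),  deviation x̄ - mu_0 = (6, 4.5) - (1, 1) = (5, 3.5).

Step 2 — sample covariance matrix, S[i,j] = (1/(n-1)) · Σ_k (x_{k,i} - mean_i) · (x_{k,j} - mean_j), divisor n-1 = 5:
  S[X_1,X_1] = ((-3)·(-3) + (3)·(3) + (-1)·(-1) + (-3)·(-3) + (1)·(1) + (3)·(3)) / 5 = 38/5 = 7.6
  S[X_1,X_2] = ((-3)·(0.5) + (3)·(-0.5) + (-1)·(-3.5) + (-3)·(-1.5) + (1)·(3.5) + (3)·(1.5)) / 5 = 13/5 = 2.6
  S[X_2,X_2] = ((0.5)·(0.5) + (-0.5)·(-0.5) + (-3.5)·(-3.5) + (-1.5)·(-1.5) + (3.5)·(3.5) + (1.5)·(1.5)) / 5 = 29.5/5 = 5.9
  S = [[7.6, 2.6],
 [2.6, 5.9]].

Step 3 — invert S. det(S) = 7.6·5.9 - (2.6)² = 38.08.
  S^{-1} = (1/det) · [[d, -b], [-b, a]] = [[0.1549, -0.0683],
 [-0.0683, 0.1996]].

Step 4 — quadratic form (x̄ - mu_0)^T · S^{-1} · (x̄ - mu_0):
  S^{-1} · (x̄ - mu_0) = (0.5357, 0.3571),
  (x̄ - mu_0)^T · [...] = (5)·(0.5357) + (3.5)·(0.3571) = 3.9286.

Step 5 — scale by n: T² = 6 · 3.9286 = 23.5714.

T² ≈ 23.5714


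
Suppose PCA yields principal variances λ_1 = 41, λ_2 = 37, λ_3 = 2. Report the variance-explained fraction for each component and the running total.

Step 1 — total variance = trace(Sigma) = Σ λ_i = 41 + 37 + 2 = 80.

Step 2 — fraction explained by component i = λ_i / Σ λ:
  PC1: 41/80 = 0.5125
  PC2: 37/80 = 0.4625
  PC3: 2/80 = 0.025

Step 3 — cumulative fraction after k components = (λ_1 + ... + λ_k) / Σ λ:
  k = 1: 41/80 = 0.5125
  k = 2: (41 + 37)/80 = 78/80 = 0.975
  k = 3: (41 + 37 + 2)/80 = 80/80 = 1

Summary (fraction, with percent):

explained: PC1 0.5125 (51.25%), PC2 0.4625 (46.25%), PC3 0.025 (2.5%);  cumulative: 0.5125, 0.975, 1


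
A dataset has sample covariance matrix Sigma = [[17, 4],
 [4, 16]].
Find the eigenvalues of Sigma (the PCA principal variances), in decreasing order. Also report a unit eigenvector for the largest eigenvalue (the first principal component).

Step 1 — characteristic polynomial of 2×2 Sigma:
  det(Sigma - λI) = λ² - trace · λ + det = 0.
  trace = 17 + 16 = 33, det = 17·16 - (4)² = 256.
Step 2 — discriminant:
  Δ = trace² - 4·det = 1089 - 1024 = 65.
Step 3 — eigenvalues:
  λ = (trace ± √Δ)/2 = (33 ± 8.0623)/2,
  λ_1 = 20.5311,  λ_2 = 12.4689.

Step 4 — unit eigenvector for λ_1: solve (Sigma - λ_1 I)v = 0. First row:
  (17 - 20.5311)·v_x + (4)·v_y = 0, i.e. (-3.5311)·v_x + (4)·v_y = 0,
  so v ∝ (b, λ_1 - a) = (4, 3.5311) = u.
  ||u|| = √((4)² + (3.5311)²) = √(28.4689) ≈ 5.3356,
  v_1 = u/||u|| ≈ (0.7497, 0.6618) (||v_1|| = 1).

λ_1 = 20.5311,  λ_2 = 12.4689;  v_1 ≈ (0.7497, 0.6618)


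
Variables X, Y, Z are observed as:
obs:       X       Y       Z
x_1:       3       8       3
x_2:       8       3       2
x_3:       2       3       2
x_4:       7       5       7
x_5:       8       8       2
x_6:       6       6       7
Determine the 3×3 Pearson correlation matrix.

Step 1 — column means:
  mean(X) = (3 + 8 + 2 + 7 + 8 + 6) / 6 = 34/6 = 5.6667
  mean(Y) = (8 + 3 + 3 + 5 + 8 + 6) / 6 = 33/6 = 5.5
  mean(Z) = (3 + 2 + 2 + 7 + 2 + 7) / 6 = 23/6 = 3.8333

Step 2 — sample variances and covariances s[i,j] = (1/(n-1)) · Σ_k (x_{k,i} - mean_i) · (x_{k,j} - mean_j), with n-1 = 5:
  s[X,X] = ((-2.6667)·(-2.6667) + (2.3333)·(2.3333) + (-3.6667)·(-3.6667) + (1.3333)·(1.3333) + (2.3333)·(2.3333) + (0.3333)·(0.3333)) / 5 = 33.3333/5 = 6.6667
  s[X,Y] = ((-2.6667)·(2.5) + (2.3333)·(-2.5) + (-3.6667)·(-2.5) + (1.3333)·(-0.5) + (2.3333)·(2.5) + (0.3333)·(0.5)) / 5 = 2/5 = 0.4
  s[X,Z] = ((-2.6667)·(-0.8333) + (2.3333)·(-1.8333) + (-3.6667)·(-1.8333) + (1.3333)·(3.1667) + (2.3333)·(-1.8333) + (0.3333)·(3.1667)) / 5 = 5.6667/5 = 1.1333
  s[Y,Y] = ((2.5)·(2.5) + (-2.5)·(-2.5) + (-2.5)·(-2.5) + (-0.5)·(-0.5) + (2.5)·(2.5) + (0.5)·(0.5)) / 5 = 25.5/5 = 5.1
  s[Y,Z] = ((2.5)·(-0.8333) + (-2.5)·(-1.8333) + (-2.5)·(-1.8333) + (-0.5)·(3.1667) + (2.5)·(-1.8333) + (0.5)·(3.1667)) / 5 = 2.5/5 = 0.5
  s[Z,Z] = ((-0.8333)·(-0.8333) + (-1.8333)·(-1.8333) + (-1.8333)·(-1.8333) + (3.1667)·(3.1667) + (-1.8333)·(-1.8333) + (3.1667)·(3.1667)) / 5 = 30.8333/5 = 6.1667
  Sample standard deviations s_i = √(s[i,i]):
  s(X) = √(6.6667) = 2.582
  s(Y) = √(5.1) = 2.2583
  s(Z) = √(6.1667) = 2.4833

Step 3 — r_{ij} = s_{ij} / (s_i · s_j):
  r[X,X] = 1 (diagonal).
  r[X,Y] = 0.4 / (2.582 · 2.2583) = 0.4 / 5.831 = 0.0686
  r[X,Z] = 1.1333 / (2.582 · 2.4833) = 1.1333 / 6.4118 = 0.1768
  r[Y,Y] = 1 (diagonal).
  r[Y,Z] = 0.5 / (2.2583 · 2.4833) = 0.5 / 5.608 = 0.0892
  r[Z,Z] = 1 (diagonal).

R is symmetric with unit diagonal. Assembling:

R = [[1, 0.0686, 0.1768],
 [0.0686, 1, 0.0892],
 [0.1768, 0.0892, 1]]


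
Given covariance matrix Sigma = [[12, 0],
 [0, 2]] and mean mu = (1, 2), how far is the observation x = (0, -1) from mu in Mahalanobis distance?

Step 1 — centre the observation: (x - mu) = (-1, -3).

Step 2 — invert Sigma. det(Sigma) = 12·2 - (0)² = 24.
  Sigma^{-1} = (1/det) · [[d, -b], [-b, a]] = [[0.0833, 0],
 [0, 0.5]].

Step 3 — form the quadratic (x - mu)^T · Sigma^{-1} · (x - mu):
  Sigma^{-1} · (x - mu) = (-0.0833, -1.5).
  (x - mu)^T · [Sigma^{-1} · (x - mu)] = (-1)·(-0.0833) + (-3)·(-1.5) = 4.5833.

Step 4 — take square root: d = √(4.5833) ≈ 2.1409.

d(x, mu) = √(4.5833) ≈ 2.1409


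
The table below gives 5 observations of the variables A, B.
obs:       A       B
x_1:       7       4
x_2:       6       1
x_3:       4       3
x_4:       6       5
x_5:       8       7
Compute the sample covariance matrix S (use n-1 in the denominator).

Step 1 — column means:
  mean(A) = (7 + 6 + 4 + 6 + 8) / 5 = 31/5 = 6.2
  mean(B) = (4 + 1 + 3 + 5 + 7) / 5 = 20/5 = 4

Step 2 — sample covariance S[i,j] = (1/(n-1)) · Σ_k (x_{k,i} - mean_i) · (x_{k,j} - mean_j), with n-1 = 4.
  S[A,A] = ((0.8)·(0.8) + (-0.2)·(-0.2) + (-2.2)·(-2.2) + (-0.2)·(-0.2) + (1.8)·(1.8)) / 4 = 8.8/4 = 2.2
  S[A,B] = ((0.8)·(0) + (-0.2)·(-3) + (-2.2)·(-1) + (-0.2)·(1) + (1.8)·(3)) / 4 = 8/4 = 2
  S[B,B] = ((0)·(0) + (-3)·(-3) + (-1)·(-1) + (1)·(1) + (3)·(3)) / 4 = 20/4 = 5

S is symmetric (S[j,i] = S[i,j]). Assembling:

S = [[2.2, 2],
 [2, 5]]


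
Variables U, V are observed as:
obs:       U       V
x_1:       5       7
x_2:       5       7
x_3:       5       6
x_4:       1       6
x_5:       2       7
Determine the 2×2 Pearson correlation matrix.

Step 1 — column means:
  mean(U) = (5 + 5 + 5 + 1 + 2) / 5 = 18/5 = 3.6
  mean(V) = (7 + 7 + 6 + 6 + 7) / 5 = 33/5 = 6.6

Step 2 — sample variances and covariances s[i,j] = (1/(n-1)) · Σ_k (x_{k,i} - mean_i) · (x_{k,j} - mean_j), with n-1 = 4:
  s[U,U] = ((1.4)·(1.4) + (1.4)·(1.4) + (1.4)·(1.4) + (-2.6)·(-2.6) + (-1.6)·(-1.6)) / 4 = 15.2/4 = 3.8
  s[U,V] = ((1.4)·(0.4) + (1.4)·(0.4) + (1.4)·(-0.6) + (-2.6)·(-0.6) + (-1.6)·(0.4)) / 4 = 1.2/4 = 0.3
  s[V,V] = ((0.4)·(0.4) + (0.4)·(0.4) + (-0.6)·(-0.6) + (-0.6)·(-0.6) + (0.4)·(0.4)) / 4 = 1.2/4 = 0.3
  Sample standard deviations s_i = √(s[i,i]):
  s(U) = √(3.8) = 1.9494
  s(V) = √(0.3) = 0.5477

Step 3 — r_{ij} = s_{ij} / (s_i · s_j):
  r[U,U] = 1 (diagonal).
  r[U,V] = 0.3 / (1.9494 · 0.5477) = 0.3 / 1.0677 = 0.281
  r[V,V] = 1 (diagonal).

R is symmetric with unit diagonal. Assembling:

R = [[1, 0.281],
 [0.281, 1]]


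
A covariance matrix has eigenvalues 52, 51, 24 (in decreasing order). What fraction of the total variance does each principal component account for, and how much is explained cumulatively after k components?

Step 1 — total variance = trace(Sigma) = Σ λ_i = 52 + 51 + 24 = 127.

Step 2 — fraction explained by component i = λ_i / Σ λ:
  PC1: 52/127 = 0.4094
  PC2: 51/127 = 0.4016
  PC3: 24/127 = 0.189

Step 3 — cumulative fraction after k components = (λ_1 + ... + λ_k) / Σ λ:
  k = 1: 52/127 = 0.4094
  k = 2: (52 + 51)/127 = 103/127 = 0.811
  k = 3: (52 + 51 + 24)/127 = 127/127 = 1

Summary (fraction, with percent):

explained: PC1 0.4094 (40.94%), PC2 0.4016 (40.16%), PC3 0.189 (18.9%);  cumulative: 0.4094, 0.811, 1


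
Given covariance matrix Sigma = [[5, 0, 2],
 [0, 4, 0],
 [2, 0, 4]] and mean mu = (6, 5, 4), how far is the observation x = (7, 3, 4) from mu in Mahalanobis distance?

Step 1 — centre the observation: (x - mu) = (1, -2, 0).

Step 2 — invert Sigma (cofactor / det for 3×3, or solve directly):
  Sigma^{-1} = [[0.25, 0, -0.125],
 [0, 0.25, 0],
 [-0.125, 0, 0.3125]].

Step 3 — form the quadratic (x - mu)^T · Sigma^{-1} · (x - mu):
  Sigma^{-1} · (x - mu) = (0.25, -0.5, -0.125).
  (x - mu)^T · [Sigma^{-1} · (x - mu)] = (1)·(0.25) + (-2)·(-0.5) + (0)·(-0.125) = 1.25.

Step 4 — take square root: d = √(1.25) ≈ 1.118.

d(x, mu) = √(1.25) ≈ 1.118


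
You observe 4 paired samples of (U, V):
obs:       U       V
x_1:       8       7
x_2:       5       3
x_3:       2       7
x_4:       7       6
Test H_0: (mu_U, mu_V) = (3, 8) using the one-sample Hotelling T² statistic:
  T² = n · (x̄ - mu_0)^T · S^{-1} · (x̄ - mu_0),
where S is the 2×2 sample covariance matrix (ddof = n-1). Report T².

Step 1 — sample mean vector:
  mean(U) = (8 + 5 + 2 + 7) / 4 = 22/4 = 5.5
  mean(V) = (7 + 3 + 7 + 6) / 4 = 23/4 = 5.75
  x̄ = (5.5, 5.75),  deviation x̄ - mu_0 = (5.5, 5.75) - (3, 8) = (2.5, -2.25).

Step 2 — sample covariance matrix, S[i,j] = (1/(n-1)) · Σ_k (x_{k,i} - mean_i) · (x_{k,j} - mean_j), divisor n-1 = 3:
  S[U,U] = ((2.5)·(2.5) + (-0.5)·(-0.5) + (-3.5)·(-3.5) + (1.5)·(1.5)) / 3 = 21/3 = 7
  S[U,V] = ((2.5)·(1.25) + (-0.5)·(-2.75) + (-3.5)·(1.25) + (1.5)·(0.25)) / 3 = 0.5/3 = 0.1667
  S[V,V] = ((1.25)·(1.25) + (-2.75)·(-2.75) + (1.25)·(1.25) + (0.25)·(0.25)) / 3 = 10.75/3 = 3.5833
  S = [[7, 0.1667],
 [0.1667, 3.5833]].

Step 3 — invert S. det(S) = 7·3.5833 - (0.1667)² = 25.0556.
  S^{-1} = (1/det) · [[d, -b], [-b, a]] = [[0.143, -0.0067],
 [-0.0067, 0.2794]].

Step 4 — quadratic form (x̄ - mu_0)^T · S^{-1} · (x̄ - mu_0):
  S^{-1} · (x̄ - mu_0) = (0.3725, -0.6452),
  (x̄ - mu_0)^T · [...] = (2.5)·(0.3725) + (-2.25)·(-0.6452) = 2.383.

Step 5 — scale by n: T² = 4 · 2.383 = 9.5322.

T² ≈ 9.5322


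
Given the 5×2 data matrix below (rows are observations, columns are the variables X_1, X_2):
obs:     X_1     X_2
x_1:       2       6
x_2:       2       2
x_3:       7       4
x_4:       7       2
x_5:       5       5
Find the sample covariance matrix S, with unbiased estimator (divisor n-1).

Step 1 — column means:
  mean(X_1) = (2 + 2 + 7 + 7 + 5) / 5 = 23/5 = 4.6
  mean(X_2) = (6 + 2 + 4 + 2 + 5) / 5 = 19/5 = 3.8

Step 2 — sample covariance S[i,j] = (1/(n-1)) · Σ_k (x_{k,i} - mean_i) · (x_{k,j} - mean_j), with n-1 = 4.
  S[X_1,X_1] = ((-2.6)·(-2.6) + (-2.6)·(-2.6) + (2.4)·(2.4) + (2.4)·(2.4) + (0.4)·(0.4)) / 4 = 25.2/4 = 6.3
  S[X_1,X_2] = ((-2.6)·(2.2) + (-2.6)·(-1.8) + (2.4)·(0.2) + (2.4)·(-1.8) + (0.4)·(1.2)) / 4 = -4.4/4 = -1.1
  S[X_2,X_2] = ((2.2)·(2.2) + (-1.8)·(-1.8) + (0.2)·(0.2) + (-1.8)·(-1.8) + (1.2)·(1.2)) / 4 = 12.8/4 = 3.2

S is symmetric (S[j,i] = S[i,j]). Assembling:

S = [[6.3, -1.1],
 [-1.1, 3.2]]


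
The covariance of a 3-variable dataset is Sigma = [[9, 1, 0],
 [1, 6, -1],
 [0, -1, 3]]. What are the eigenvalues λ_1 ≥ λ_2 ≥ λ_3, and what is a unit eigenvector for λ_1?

Step 1 — characteristic polynomial p(λ) = det(λI - Sigma) = λ³ - tr·λ² + c_1·λ - det, where tr = trace, c_1 = sum of the principal 2×2 minors, det = det(Sigma):
  tr = 9 + 6 + 3 = 18,
  c_1 = (9·6 - (1)²) + (9·3 - (0)²) + (6·3 - (-1)²) = 53 + 27 + 17 = 97,
  det = 9·(6·3 - (-1)²) - (1)·((1)·3 - (-1)·(0)) + (0)·((1)·(-1) - 6·(0)) = 9·(17) - (1)·(3) + (0)·(-1) = 150.
  So p(λ) = λ³ - 18λ² + 97λ - 150.
Step 2 — look for an integer root (rational root theorem: any rational root is an integer divisor of 150). Testing λ = 6:
  p(6) = 216 - 648 + 582 - 150 = 0  ✓
  Dividing out (λ - 6): p(λ) = (λ - 6)(λ² - 12λ + 25).
Step 3 — remaining eigenvalues from the quadratic λ² - 12λ + 25 = 0:
  Δ = 12² - 4·25 = 144 - 100 = 44,  λ = (12 ± √44)/2 = (12 ± 6.6332)/2 ≈ 9.3166 or 2.6834.
  Sorted: λ_1 = 9.3166,  λ_2 = 6,  λ_3 = 2.6834  (check: sum = 18 = tr ✓).

Step 4 — unit eigenvector for λ_1 ≈ 9.3166: v spans the null space of (Sigma - λ_1 I), whose rows are
  r_1 = (-0.3166, 1, 0),  r_2 = (1, -3.3166, -1),  r_3 = (0, -1, -6.3166).
  v is orthogonal to every row, so take v ∝ r_2 × r_3 = ((-3.3166)·(-6.3166) - (-1)·(-1), (-1)·(0) - (1)·(-6.3166), (1)·(-1) - (-3.3166)·(0)) ≈ (19.9499, 6.3166, -1).
  Let u = (19.9499, 6.3166, -1).
  ||u|| = √((19.9499)² + (6.3166)² + (-1)²) = √(438.8972) ≈ 20.9499,  v_1 = u/||u|| ≈ (0.9523, 0.3015, -0.0477) (||v_1|| = 1).

λ_1 = 9.3166,  λ_2 = 6,  λ_3 = 2.6834;  v_1 ≈ (0.9523, 0.3015, -0.0477)


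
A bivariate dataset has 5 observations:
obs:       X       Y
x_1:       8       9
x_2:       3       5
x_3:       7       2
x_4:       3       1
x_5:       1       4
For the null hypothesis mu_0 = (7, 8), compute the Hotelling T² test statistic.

Step 1 — sample mean vector:
  mean(X) = (8 + 3 + 7 + 3 + 1) / 5 = 22/5 = 4.4
  mean(Y) = (9 + 5 + 2 + 1 + 4) / 5 = 21/5 = 4.2
  x̄ = (4.4, 4.2),  deviation x̄ - mu_0 = (4.4, 4.2) - (7, 8) = (-2.6, -3.8).

Step 2 — sample covariance matrix, S[i,j] = (1/(n-1)) · Σ_k (x_{k,i} - mean_i) · (x_{k,j} - mean_j), divisor n-1 = 4:
  S[X,X] = ((3.6)·(3.6) + (-1.4)·(-1.4) + (2.6)·(2.6) + (-1.4)·(-1.4) + (-3.4)·(-3.4)) / 4 = 35.2/4 = 8.8
  S[X,Y] = ((3.6)·(4.8) + (-1.4)·(0.8) + (2.6)·(-2.2) + (-1.4)·(-3.2) + (-3.4)·(-0.2)) / 4 = 15.6/4 = 3.9
  S[Y,Y] = ((4.8)·(4.8) + (0.8)·(0.8) + (-2.2)·(-2.2) + (-3.2)·(-3.2) + (-0.2)·(-0.2)) / 4 = 38.8/4 = 9.7
  S = [[8.8, 3.9],
 [3.9, 9.7]].

Step 3 — invert S. det(S) = 8.8·9.7 - (3.9)² = 70.15.
  S^{-1} = (1/det) · [[d, -b], [-b, a]] = [[0.1383, -0.0556],
 [-0.0556, 0.1254]].

Step 4 — quadratic form (x̄ - mu_0)^T · S^{-1} · (x̄ - mu_0):
  S^{-1} · (x̄ - mu_0) = (-0.1483, -0.3321),
  (x̄ - mu_0)^T · [...] = (-2.6)·(-0.1483) + (-3.8)·(-0.3321) = 1.6476.

Step 5 — scale by n: T² = 5 · 1.6476 = 8.2381.

T² ≈ 8.2381


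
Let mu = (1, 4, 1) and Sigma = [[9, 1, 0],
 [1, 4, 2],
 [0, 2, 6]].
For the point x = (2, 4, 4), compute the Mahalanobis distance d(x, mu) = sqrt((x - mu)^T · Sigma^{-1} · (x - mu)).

Step 1 — centre the observation: (x - mu) = (1, 0, 3).

Step 2 — invert Sigma (cofactor / det for 3×3, or solve directly):
  Sigma^{-1} = [[0.1149, -0.0345, 0.0115],
 [-0.0345, 0.3103, -0.1034],
 [0.0115, -0.1034, 0.2011]].

Step 3 — form the quadratic (x - mu)^T · Sigma^{-1} · (x - mu):
  Sigma^{-1} · (x - mu) = (0.1494, -0.3448, 0.6149).
  (x - mu)^T · [Sigma^{-1} · (x - mu)] = (1)·(0.1494) + (0)·(-0.3448) + (3)·(0.6149) = 1.9943.

Step 4 — take square root: d = √(1.9943) ≈ 1.4122.

d(x, mu) = √(1.9943) ≈ 1.4122


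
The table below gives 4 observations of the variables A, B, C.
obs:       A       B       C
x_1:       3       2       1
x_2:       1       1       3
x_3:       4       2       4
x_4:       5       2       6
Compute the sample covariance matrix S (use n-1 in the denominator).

Step 1 — column means:
  mean(A) = (3 + 1 + 4 + 5) / 4 = 13/4 = 3.25
  mean(B) = (2 + 1 + 2 + 2) / 4 = 7/4 = 1.75
  mean(C) = (1 + 3 + 4 + 6) / 4 = 14/4 = 3.5

Step 2 — sample covariance S[i,j] = (1/(n-1)) · Σ_k (x_{k,i} - mean_i) · (x_{k,j} - mean_j), with n-1 = 3.
  S[A,A] = ((-0.25)·(-0.25) + (-2.25)·(-2.25) + (0.75)·(0.75) + (1.75)·(1.75)) / 3 = 8.75/3 = 2.9167
  S[A,B] = ((-0.25)·(0.25) + (-2.25)·(-0.75) + (0.75)·(0.25) + (1.75)·(0.25)) / 3 = 2.25/3 = 0.75
  S[A,C] = ((-0.25)·(-2.5) + (-2.25)·(-0.5) + (0.75)·(0.5) + (1.75)·(2.5)) / 3 = 6.5/3 = 2.1667
  S[B,B] = ((0.25)·(0.25) + (-0.75)·(-0.75) + (0.25)·(0.25) + (0.25)·(0.25)) / 3 = 0.75/3 = 0.25
  S[B,C] = ((0.25)·(-2.5) + (-0.75)·(-0.5) + (0.25)·(0.5) + (0.25)·(2.5)) / 3 = 0.5/3 = 0.1667
  S[C,C] = ((-2.5)·(-2.5) + (-0.5)·(-0.5) + (0.5)·(0.5) + (2.5)·(2.5)) / 3 = 13/3 = 4.3333

S is symmetric (S[j,i] = S[i,j]). Assembling:

S = [[2.9167, 0.75, 2.1667],
 [0.75, 0.25, 0.1667],
 [2.1667, 0.1667, 4.3333]]


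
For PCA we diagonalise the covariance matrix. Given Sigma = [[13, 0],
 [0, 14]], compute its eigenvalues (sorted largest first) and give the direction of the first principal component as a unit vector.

Step 1 — characteristic polynomial of 2×2 Sigma:
  det(Sigma - λI) = λ² - trace · λ + det = 0.
  trace = 13 + 14 = 27, det = 13·14 - (0)² = 182.
Step 2 — discriminant:
  Δ = trace² - 4·det = 729 - 728 = 1.
Step 3 — eigenvalues:
  λ = (trace ± √Δ)/2 = (27 ± 1)/2,
  λ_1 = 14,  λ_2 = 13.

Step 4 — unit eigenvector for λ_1: Sigma is diagonal, so its eigenvectors are the coordinate axes. λ_1 = 14 is the diagonal entry on the second coordinate axis, hence
  v_1 = (0, 1) (||v_1|| = 1).

λ_1 = 14,  λ_2 = 13;  v_1 ≈ (0, 1)


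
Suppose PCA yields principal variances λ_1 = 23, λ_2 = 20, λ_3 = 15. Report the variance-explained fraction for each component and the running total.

Step 1 — total variance = trace(Sigma) = Σ λ_i = 23 + 20 + 15 = 58.

Step 2 — fraction explained by component i = λ_i / Σ λ:
  PC1: 23/58 = 0.3966
  PC2: 20/58 = 0.3448
  PC3: 15/58 = 0.2586

Step 3 — cumulative fraction after k components = (λ_1 + ... + λ_k) / Σ λ:
  k = 1: 23/58 = 0.3966
  k = 2: (23 + 20)/58 = 43/58 = 0.7414
  k = 3: (23 + 20 + 15)/58 = 58/58 = 1

Summary (fraction, with percent):

explained: PC1 0.3966 (39.66%), PC2 0.3448 (34.48%), PC3 0.2586 (25.86%);  cumulative: 0.3966, 0.7414, 1


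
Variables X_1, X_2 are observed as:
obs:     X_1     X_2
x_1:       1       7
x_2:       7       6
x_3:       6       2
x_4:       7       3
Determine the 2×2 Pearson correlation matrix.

Step 1 — column means:
  mean(X_1) = (1 + 7 + 6 + 7) / 4 = 21/4 = 5.25
  mean(X_2) = (7 + 6 + 2 + 3) / 4 = 18/4 = 4.5

Step 2 — sample variances and covariances s[i,j] = (1/(n-1)) · Σ_k (x_{k,i} - mean_i) · (x_{k,j} - mean_j), with n-1 = 3:
  s[X_1,X_1] = ((-4.25)·(-4.25) + (1.75)·(1.75) + (0.75)·(0.75) + (1.75)·(1.75)) / 3 = 24.75/3 = 8.25
  s[X_1,X_2] = ((-4.25)·(2.5) + (1.75)·(1.5) + (0.75)·(-2.5) + (1.75)·(-1.5)) / 3 = -12.5/3 = -4.1667
  s[X_2,X_2] = ((2.5)·(2.5) + (1.5)·(1.5) + (-2.5)·(-2.5) + (-1.5)·(-1.5)) / 3 = 17/3 = 5.6667
  Sample standard deviations s_i = √(s[i,i]):
  s(X_1) = √(8.25) = 2.8723
  s(X_2) = √(5.6667) = 2.3805

Step 3 — r_{ij} = s_{ij} / (s_i · s_j):
  r[X_1,X_1] = 1 (diagonal).
  r[X_1,X_2] = -4.1667 / (2.8723 · 2.3805) = -4.1667 / 6.8374 = -0.6094
  r[X_2,X_2] = 1 (diagonal).

R is symmetric with unit diagonal. Assembling:

R = [[1, -0.6094],
 [-0.6094, 1]]


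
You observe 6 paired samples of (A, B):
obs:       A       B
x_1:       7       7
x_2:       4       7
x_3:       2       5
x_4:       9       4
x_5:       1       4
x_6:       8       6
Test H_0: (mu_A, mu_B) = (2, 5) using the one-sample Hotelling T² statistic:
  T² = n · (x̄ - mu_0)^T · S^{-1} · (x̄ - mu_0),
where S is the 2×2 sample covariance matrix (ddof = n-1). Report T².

Step 1 — sample mean vector:
  mean(A) = (7 + 4 + 2 + 9 + 1 + 8) / 6 = 31/6 = 5.1667
  mean(B) = (7 + 7 + 5 + 4 + 4 + 6) / 6 = 33/6 = 5.5
  x̄ = (5.1667, 5.5),  deviation x̄ - mu_0 = (5.1667, 5.5) - (2, 5) = (3.1667, 0.5).

Step 2 — sample covariance matrix, S[i,j] = (1/(n-1)) · Σ_k (x_{k,i} - mean_i) · (x_{k,j} - mean_j), divisor n-1 = 5:
  S[A,A] = ((1.8333)·(1.8333) + (-1.1667)·(-1.1667) + (-3.1667)·(-3.1667) + (3.8333)·(3.8333) + (-4.1667)·(-4.1667) + (2.8333)·(2.8333)) / 5 = 54.8333/5 = 10.9667
  S[A,B] = ((1.8333)·(1.5) + (-1.1667)·(1.5) + (-3.1667)·(-0.5) + (3.8333)·(-1.5) + (-4.1667)·(-1.5) + (2.8333)·(0.5)) / 5 = 4.5/5 = 0.9
  S[B,B] = ((1.5)·(1.5) + (1.5)·(1.5) + (-0.5)·(-0.5) + (-1.5)·(-1.5) + (-1.5)·(-1.5) + (0.5)·(0.5)) / 5 = 9.5/5 = 1.9
  S = [[10.9667, 0.9],
 [0.9, 1.9]].

Step 3 — invert S. det(S) = 10.9667·1.9 - (0.9)² = 20.0267.
  S^{-1} = (1/det) · [[d, -b], [-b, a]] = [[0.0949, -0.0449],
 [-0.0449, 0.5476]].

Step 4 — quadratic form (x̄ - mu_0)^T · S^{-1} · (x̄ - mu_0):
  S^{-1} · (x̄ - mu_0) = (0.278, 0.1315),
  (x̄ - mu_0)^T · [...] = (3.1667)·(0.278) + (0.5)·(0.1315) = 0.946.

Step 5 — scale by n: T² = 6 · 0.946 = 5.6758.

T² ≈ 5.6758


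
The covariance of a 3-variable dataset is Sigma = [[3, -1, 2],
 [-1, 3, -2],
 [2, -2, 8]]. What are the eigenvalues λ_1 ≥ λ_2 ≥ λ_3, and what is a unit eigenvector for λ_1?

Step 1 — characteristic polynomial p(λ) = det(λI - Sigma) = λ³ - tr·λ² + c_1·λ - det, where tr = trace, c_1 = sum of the principal 2×2 minors, det = det(Sigma):
  tr = 3 + 3 + 8 = 14,
  c_1 = (3·3 - (-1)²) + (3·8 - (2)²) + (3·8 - (-2)²) = 8 + 20 + 20 = 48,
  det = 3·(3·8 - (-2)²) - (-1)·((-1)·8 - (-2)·(2)) + (2)·((-1)·(-2) - 3·(2)) = 3·(20) - (-1)·(-4) + (2)·(-4) = 48.
  So p(λ) = λ³ - 14λ² + 48λ - 48.
Step 2 — look for an integer root (rational root theorem: any rational root is an integer divisor of 48). Testing λ = 2:
  p(2) = 8 - 56 + 96 - 48 = 0  ✓
  Dividing out (λ - 2): p(λ) = (λ - 2)(λ² - 12λ + 24).
Step 3 — remaining eigenvalues from the quadratic λ² - 12λ + 24 = 0:
  Δ = 12² - 4·24 = 144 - 96 = 48,  λ = (12 ± √48)/2 = (12 ± 6.9282)/2 ≈ 9.4641 or 2.5359.
  Sorted: λ_1 = 9.4641,  λ_2 = 2.5359,  λ_3 = 2  (check: sum = 14 = tr ✓).

Step 4 — unit eigenvector for λ_1 ≈ 9.4641: v spans the null space of (Sigma - λ_1 I), whose rows are
  r_1 = (-6.4641, -1, 2),  r_2 = (-1, -6.4641, -2),  r_3 = (2, -2, -1.4641).
  v is orthogonal to every row, so take v ∝ r_1 × r_2 = ((-1)·(-2) - (2)·(-6.4641), (2)·(-1) - (-6.4641)·(-2), (-6.4641)·(-6.4641) - (-1)·(-1)) ≈ (14.9282, -14.9282, 40.7846).
  Let u = (14.9282, -14.9282, 40.7846).
  ||u|| = √((14.9282)² + (-14.9282)² + (40.7846)²) = √(2109.0869) ≈ 45.9248,  v_1 = u/||u|| ≈ (0.3251, -0.3251, 0.8881) (||v_1|| = 1).

λ_1 = 9.4641,  λ_2 = 2.5359,  λ_3 = 2;  v_1 ≈ (0.3251, -0.3251, 0.8881)


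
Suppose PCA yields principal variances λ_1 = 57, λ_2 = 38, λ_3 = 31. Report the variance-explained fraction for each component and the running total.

Step 1 — total variance = trace(Sigma) = Σ λ_i = 57 + 38 + 31 = 126.

Step 2 — fraction explained by component i = λ_i / Σ λ:
  PC1: 57/126 = 0.4524
  PC2: 38/126 = 0.3016
  PC3: 31/126 = 0.246

Step 3 — cumulative fraction after k components = (λ_1 + ... + λ_k) / Σ λ:
  k = 1: 57/126 = 0.4524
  k = 2: (57 + 38)/126 = 95/126 = 0.754
  k = 3: (57 + 38 + 31)/126 = 126/126 = 1

Summary (fraction, with percent):

explained: PC1 0.4524 (45.24%), PC2 0.3016 (30.16%), PC3 0.246 (24.6%);  cumulative: 0.4524, 0.754, 1


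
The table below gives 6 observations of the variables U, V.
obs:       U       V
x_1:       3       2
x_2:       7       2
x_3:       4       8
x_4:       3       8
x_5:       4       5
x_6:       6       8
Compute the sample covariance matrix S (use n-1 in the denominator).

Step 1 — column means:
  mean(U) = (3 + 7 + 4 + 3 + 4 + 6) / 6 = 27/6 = 4.5
  mean(V) = (2 + 2 + 8 + 8 + 5 + 8) / 6 = 33/6 = 5.5

Step 2 — sample covariance S[i,j] = (1/(n-1)) · Σ_k (x_{k,i} - mean_i) · (x_{k,j} - mean_j), with n-1 = 5.
  S[U,U] = ((-1.5)·(-1.5) + (2.5)·(2.5) + (-0.5)·(-0.5) + (-1.5)·(-1.5) + (-0.5)·(-0.5) + (1.5)·(1.5)) / 5 = 13.5/5 = 2.7
  S[U,V] = ((-1.5)·(-3.5) + (2.5)·(-3.5) + (-0.5)·(2.5) + (-1.5)·(2.5) + (-0.5)·(-0.5) + (1.5)·(2.5)) / 5 = -4.5/5 = -0.9
  S[V,V] = ((-3.5)·(-3.5) + (-3.5)·(-3.5) + (2.5)·(2.5) + (2.5)·(2.5) + (-0.5)·(-0.5) + (2.5)·(2.5)) / 5 = 43.5/5 = 8.7

S is symmetric (S[j,i] = S[i,j]). Assembling:

S = [[2.7, -0.9],
 [-0.9, 8.7]]


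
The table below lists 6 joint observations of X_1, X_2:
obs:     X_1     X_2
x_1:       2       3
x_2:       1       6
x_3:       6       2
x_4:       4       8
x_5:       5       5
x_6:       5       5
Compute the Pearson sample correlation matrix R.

Step 1 — column means:
  mean(X_1) = (2 + 1 + 6 + 4 + 5 + 5) / 6 = 23/6 = 3.8333
  mean(X_2) = (3 + 6 + 2 + 8 + 5 + 5) / 6 = 29/6 = 4.8333

Step 2 — sample variances and covariances s[i,j] = (1/(n-1)) · Σ_k (x_{k,i} - mean_i) · (x_{k,j} - mean_j), with n-1 = 5:
  s[X_1,X_1] = ((-1.8333)·(-1.8333) + (-2.8333)·(-2.8333) + (2.1667)·(2.1667) + (0.1667)·(0.1667) + (1.1667)·(1.1667) + (1.1667)·(1.1667)) / 5 = 18.8333/5 = 3.7667
  s[X_1,X_2] = ((-1.8333)·(-1.8333) + (-2.8333)·(1.1667) + (2.1667)·(-2.8333) + (0.1667)·(3.1667) + (1.1667)·(0.1667) + (1.1667)·(0.1667)) / 5 = -5.1667/5 = -1.0333
  s[X_2,X_2] = ((-1.8333)·(-1.8333) + (1.1667)·(1.1667) + (-2.8333)·(-2.8333) + (3.1667)·(3.1667) + (0.1667)·(0.1667) + (0.1667)·(0.1667)) / 5 = 22.8333/5 = 4.5667
  Sample standard deviations s_i = √(s[i,i]):
  s(X_1) = √(3.7667) = 1.9408
  s(X_2) = √(4.5667) = 2.137

Step 3 — r_{ij} = s_{ij} / (s_i · s_j):
  r[X_1,X_1] = 1 (diagonal).
  r[X_1,X_2] = -1.0333 / (1.9408 · 2.137) = -1.0333 / 4.1474 = -0.2492
  r[X_2,X_2] = 1 (diagonal).

R is symmetric with unit diagonal. Assembling:

R = [[1, -0.2492],
 [-0.2492, 1]]


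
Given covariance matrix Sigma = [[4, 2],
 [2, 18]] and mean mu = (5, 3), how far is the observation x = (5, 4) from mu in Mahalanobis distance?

Step 1 — centre the observation: (x - mu) = (0, 1).

Step 2 — invert Sigma. det(Sigma) = 4·18 - (2)² = 68.
  Sigma^{-1} = (1/det) · [[d, -b], [-b, a]] = [[0.2647, -0.0294],
 [-0.0294, 0.0588]].

Step 3 — form the quadratic (x - mu)^T · Sigma^{-1} · (x - mu):
  Sigma^{-1} · (x - mu) = (-0.0294, 0.0588).
  (x - mu)^T · [Sigma^{-1} · (x - mu)] = (0)·(-0.0294) + (1)·(0.0588) = 0.0588.

Step 4 — take square root: d = √(0.0588) ≈ 0.2425.

d(x, mu) = √(0.0588) ≈ 0.2425


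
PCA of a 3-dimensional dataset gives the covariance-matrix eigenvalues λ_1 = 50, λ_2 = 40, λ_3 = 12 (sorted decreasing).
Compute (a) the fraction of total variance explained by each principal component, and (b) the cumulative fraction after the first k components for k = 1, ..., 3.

Step 1 — total variance = trace(Sigma) = Σ λ_i = 50 + 40 + 12 = 102.

Step 2 — fraction explained by component i = λ_i / Σ λ:
  PC1: 50/102 = 0.4902
  PC2: 40/102 = 0.3922
  PC3: 12/102 = 0.1176

Step 3 — cumulative fraction after k components = (λ_1 + ... + λ_k) / Σ λ:
  k = 1: 50/102 = 0.4902
  k = 2: (50 + 40)/102 = 90/102 = 0.8824
  k = 3: (50 + 40 + 12)/102 = 102/102 = 1

Summary (fraction, with percent):

explained: PC1 0.4902 (49.02%), PC2 0.3922 (39.22%), PC3 0.1176 (11.76%);  cumulative: 0.4902, 0.8824, 1


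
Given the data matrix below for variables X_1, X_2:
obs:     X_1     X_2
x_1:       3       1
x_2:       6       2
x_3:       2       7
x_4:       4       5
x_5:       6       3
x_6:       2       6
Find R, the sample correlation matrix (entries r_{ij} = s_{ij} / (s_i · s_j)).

Step 1 — column means:
  mean(X_1) = (3 + 6 + 2 + 4 + 6 + 2) / 6 = 23/6 = 3.8333
  mean(X_2) = (1 + 2 + 7 + 5 + 3 + 6) / 6 = 24/6 = 4

Step 2 — sample variances and covariances s[i,j] = (1/(n-1)) · Σ_k (x_{k,i} - mean_i) · (x_{k,j} - mean_j), with n-1 = 5:
  s[X_1,X_1] = ((-0.8333)·(-0.8333) + (2.1667)·(2.1667) + (-1.8333)·(-1.8333) + (0.1667)·(0.1667) + (2.1667)·(2.1667) + (-1.8333)·(-1.8333)) / 5 = 16.8333/5 = 3.3667
  s[X_1,X_2] = ((-0.8333)·(-3) + (2.1667)·(-2) + (-1.8333)·(3) + (0.1667)·(1) + (2.1667)·(-1) + (-1.8333)·(2)) / 5 = -13/5 = -2.6
  s[X_2,X_2] = ((-3)·(-3) + (-2)·(-2) + (3)·(3) + (1)·(1) + (-1)·(-1) + (2)·(2)) / 5 = 28/5 = 5.6
  Sample standard deviations s_i = √(s[i,i]):
  s(X_1) = √(3.3667) = 1.8348
  s(X_2) = √(5.6) = 2.3664

Step 3 — r_{ij} = s_{ij} / (s_i · s_j):
  r[X_1,X_1] = 1 (diagonal).
  r[X_1,X_2] = -2.6 / (1.8348 · 2.3664) = -2.6 / 4.342 = -0.5988
  r[X_2,X_2] = 1 (diagonal).

R is symmetric with unit diagonal. Assembling:

R = [[1, -0.5988],
 [-0.5988, 1]]


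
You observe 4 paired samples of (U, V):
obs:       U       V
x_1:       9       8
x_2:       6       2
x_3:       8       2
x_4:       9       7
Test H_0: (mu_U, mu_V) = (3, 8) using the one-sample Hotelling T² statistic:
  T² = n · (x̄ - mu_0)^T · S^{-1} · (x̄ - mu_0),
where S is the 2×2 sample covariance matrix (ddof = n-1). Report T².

Step 1 — sample mean vector:
  mean(U) = (9 + 6 + 8 + 9) / 4 = 32/4 = 8
  mean(V) = (8 + 2 + 2 + 7) / 4 = 19/4 = 4.75
  x̄ = (8, 4.75),  deviation x̄ - mu_0 = (8, 4.75) - (3, 8) = (5, -3.25).

Step 2 — sample covariance matrix, S[i,j] = (1/(n-1)) · Σ_k (x_{k,i} - mean_i) · (x_{k,j} - mean_j), divisor n-1 = 3:
  S[U,U] = ((1)·(1) + (-2)·(-2) + (0)·(0) + (1)·(1)) / 3 = 6/3 = 2
  S[U,V] = ((1)·(3.25) + (-2)·(-2.75) + (0)·(-2.75) + (1)·(2.25)) / 3 = 11/3 = 3.6667
  S[V,V] = ((3.25)·(3.25) + (-2.75)·(-2.75) + (-2.75)·(-2.75) + (2.25)·(2.25)) / 3 = 30.75/3 = 10.25
  S = [[2, 3.6667],
 [3.6667, 10.25]].

Step 3 — invert S. det(S) = 2·10.25 - (3.6667)² = 7.0556.
  S^{-1} = (1/det) · [[d, -b], [-b, a]] = [[1.4528, -0.5197],
 [-0.5197, 0.2835]].

Step 4 — quadratic form (x̄ - mu_0)^T · S^{-1} · (x̄ - mu_0):
  S^{-1} · (x̄ - mu_0) = (8.9528, -3.5197),
  (x̄ - mu_0)^T · [...] = (5)·(8.9528) + (-3.25)·(-3.5197) = 56.2028.

Step 5 — scale by n: T² = 4 · 56.2028 = 224.811.

T² ≈ 224.811


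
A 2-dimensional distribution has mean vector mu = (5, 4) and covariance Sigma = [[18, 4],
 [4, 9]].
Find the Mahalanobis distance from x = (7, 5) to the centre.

Step 1 — centre the observation: (x - mu) = (2, 1).

Step 2 — invert Sigma. det(Sigma) = 18·9 - (4)² = 146.
  Sigma^{-1} = (1/det) · [[d, -b], [-b, a]] = [[0.0616, -0.0274],
 [-0.0274, 0.1233]].

Step 3 — form the quadratic (x - mu)^T · Sigma^{-1} · (x - mu):
  Sigma^{-1} · (x - mu) = (0.0959, 0.0685).
  (x - mu)^T · [Sigma^{-1} · (x - mu)] = (2)·(0.0959) + (1)·(0.0685) = 0.2603.

Step 4 — take square root: d = √(0.2603) ≈ 0.5102.

d(x, mu) = √(0.2603) ≈ 0.5102


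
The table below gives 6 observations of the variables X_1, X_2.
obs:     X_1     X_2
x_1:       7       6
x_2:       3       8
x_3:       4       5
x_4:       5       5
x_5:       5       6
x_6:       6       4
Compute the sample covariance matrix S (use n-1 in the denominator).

Step 1 — column means:
  mean(X_1) = (7 + 3 + 4 + 5 + 5 + 6) / 6 = 30/6 = 5
  mean(X_2) = (6 + 8 + 5 + 5 + 6 + 4) / 6 = 34/6 = 5.6667

Step 2 — sample covariance S[i,j] = (1/(n-1)) · Σ_k (x_{k,i} - mean_i) · (x_{k,j} - mean_j), with n-1 = 5.
  S[X_1,X_1] = ((2)·(2) + (-2)·(-2) + (-1)·(-1) + (0)·(0) + (0)·(0) + (1)·(1)) / 5 = 10/5 = 2
  S[X_1,X_2] = ((2)·(0.3333) + (-2)·(2.3333) + (-1)·(-0.6667) + (0)·(-0.6667) + (0)·(0.3333) + (1)·(-1.6667)) / 5 = -5/5 = -1
  S[X_2,X_2] = ((0.3333)·(0.3333) + (2.3333)·(2.3333) + (-0.6667)·(-0.6667) + (-0.6667)·(-0.6667) + (0.3333)·(0.3333) + (-1.6667)·(-1.6667)) / 5 = 9.3333/5 = 1.8667

S is symmetric (S[j,i] = S[i,j]). Assembling:

S = [[2, -1],
 [-1, 1.8667]]


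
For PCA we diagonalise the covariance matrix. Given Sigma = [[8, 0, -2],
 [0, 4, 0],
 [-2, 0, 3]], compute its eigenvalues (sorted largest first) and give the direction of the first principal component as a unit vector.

Step 1 — characteristic polynomial p(λ) = det(λI - Sigma) = λ³ - tr·λ² + c_1·λ - det, where tr = trace, c_1 = sum of the principal 2×2 minors, det = det(Sigma):
  tr = 8 + 4 + 3 = 15,
  c_1 = (8·4 - (0)²) + (8·3 - (-2)²) + (4·3 - (0)²) = 32 + 20 + 12 = 64,
  det = 8·(4·3 - (0)²) - (0)·((0)·3 - (0)·(-2)) + (-2)·((0)·(0) - 4·(-2)) = 8·(12) - (0)·(0) + (-2)·(8) = 80.
  So p(λ) = λ³ - 15λ² + 64λ - 80.
Step 2 — look for an integer root (rational root theorem: any rational root is an integer divisor of 80). Testing λ = 4:
  p(4) = 64 - 240 + 256 - 80 = 0  ✓
  Dividing out (λ - 4): p(λ) = (λ - 4)(λ² - 11λ + 20).
Step 3 — remaining eigenvalues from the quadratic λ² - 11λ + 20 = 0:
  Δ = 11² - 4·20 = 121 - 80 = 41,  λ = (11 ± √41)/2 = (11 ± 6.4031)/2 ≈ 8.7016 or 2.2984.
  Sorted: λ_1 = 8.7016,  λ_2 = 4,  λ_3 = 2.2984  (check: sum = 15 = tr ✓).

Step 4 — unit eigenvector for λ_1 ≈ 8.7016: v spans the null space of (Sigma - λ_1 I), whose rows are
  r_1 = (-0.7016, 0, -2),  r_2 = (0, -4.7016, 0),  r_3 = (-2, 0, -5.7016).
  v is orthogonal to every row, so take v ∝ r_1 × r_2 = ((0)·(0) - (-2)·(-4.7016), (-2)·(0) - (-0.7016)·(0), (-0.7016)·(-4.7016) - (0)·(0)) ≈ (-9.4031, 0, 3.2984).
  Rescale (multiply by -1 so the first nonzero entry is positive): u = (9.4031, 0, -3.2984).
  ||u|| = √((9.4031)² + (0)² + (-3.2984)²) = √(99.2984) ≈ 9.9649,  v_1 = u/||u|| ≈ (0.9436, 0, -0.331) (||v_1|| = 1).

λ_1 = 8.7016,  λ_2 = 4,  λ_3 = 2.2984;  v_1 ≈ (0.9436, 0, -0.331)


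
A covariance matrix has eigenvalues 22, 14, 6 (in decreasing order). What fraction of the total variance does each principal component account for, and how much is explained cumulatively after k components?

Step 1 — total variance = trace(Sigma) = Σ λ_i = 22 + 14 + 6 = 42.

Step 2 — fraction explained by component i = λ_i / Σ λ:
  PC1: 22/42 = 0.5238
  PC2: 14/42 = 0.3333
  PC3: 6/42 = 0.1429

Step 3 — cumulative fraction after k components = (λ_1 + ... + λ_k) / Σ λ:
  k = 1: 22/42 = 0.5238
  k = 2: (22 + 14)/42 = 36/42 = 0.8571
  k = 3: (22 + 14 + 6)/42 = 42/42 = 1

Summary (fraction, with percent):

explained: PC1 0.5238 (52.38%), PC2 0.3333 (33.33%), PC3 0.1429 (14.29%);  cumulative: 0.5238, 0.8571, 1


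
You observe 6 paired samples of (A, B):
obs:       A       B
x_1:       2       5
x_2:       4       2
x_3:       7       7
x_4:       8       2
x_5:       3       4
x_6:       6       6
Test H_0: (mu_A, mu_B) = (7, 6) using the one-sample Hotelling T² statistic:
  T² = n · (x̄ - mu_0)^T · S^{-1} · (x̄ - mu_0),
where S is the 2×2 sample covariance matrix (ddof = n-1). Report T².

Step 1 — sample mean vector:
  mean(A) = (2 + 4 + 7 + 8 + 3 + 6) / 6 = 30/6 = 5
  mean(B) = (5 + 2 + 7 + 2 + 4 + 6) / 6 = 26/6 = 4.3333
  x̄ = (5, 4.3333),  deviation x̄ - mu_0 = (5, 4.3333) - (7, 6) = (-2, -1.6667).

Step 2 — sample covariance matrix, S[i,j] = (1/(n-1)) · Σ_k (x_{k,i} - mean_i) · (x_{k,j} - mean_j), divisor n-1 = 5:
  S[A,A] = ((-3)·(-3) + (-1)·(-1) + (2)·(2) + (3)·(3) + (-2)·(-2) + (1)·(1)) / 5 = 28/5 = 5.6
  S[A,B] = ((-3)·(0.6667) + (-1)·(-2.3333) + (2)·(2.6667) + (3)·(-2.3333) + (-2)·(-0.3333) + (1)·(1.6667)) / 5 = 1/5 = 0.2
  S[B,B] = ((0.6667)·(0.6667) + (-2.3333)·(-2.3333) + (2.6667)·(2.6667) + (-2.3333)·(-2.3333) + (-0.3333)·(-0.3333) + (1.6667)·(1.6667)) / 5 = 21.3333/5 = 4.2667
  S = [[5.6, 0.2],
 [0.2, 4.2667]].

Step 3 — invert S. det(S) = 5.6·4.2667 - (0.2)² = 23.8533.
  S^{-1} = (1/det) · [[d, -b], [-b, a]] = [[0.1789, -0.0084],
 [-0.0084, 0.2348]].

Step 4 — quadratic form (x̄ - mu_0)^T · S^{-1} · (x̄ - mu_0):
  S^{-1} · (x̄ - mu_0) = (-0.3438, -0.3745),
  (x̄ - mu_0)^T · [...] = (-2)·(-0.3438) + (-1.6667)·(-0.3745) = 1.3117.

Step 5 — scale by n: T² = 6 · 1.3117 = 7.8703.

T² ≈ 7.8703


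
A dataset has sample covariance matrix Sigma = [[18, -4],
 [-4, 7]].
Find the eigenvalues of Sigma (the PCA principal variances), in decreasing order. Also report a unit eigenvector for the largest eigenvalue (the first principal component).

Step 1 — characteristic polynomial of 2×2 Sigma:
  det(Sigma - λI) = λ² - trace · λ + det = 0.
  trace = 18 + 7 = 25, det = 18·7 - (-4)² = 110.
Step 2 — discriminant:
  Δ = trace² - 4·det = 625 - 440 = 185.
Step 3 — eigenvalues:
  λ = (trace ± √Δ)/2 = (25 ± 13.6015)/2,
  λ_1 = 19.3007,  λ_2 = 5.6993.

Step 4 — unit eigenvector for λ_1: solve (Sigma - λ_1 I)v = 0. First row:
  (18 - 19.3007)·v_x + (-4)·v_y = 0, i.e. (-1.3007)·v_x + (-4)·v_y = 0,
  so v ∝ (b, λ_1 - a) = (-4, 1.3007); multiply by -1 so the first entry is positive: u = (4, -1.3007).
  ||u|| = √((4)² + (-1.3007)²) = √(17.6919) ≈ 4.2062,
  v_1 = u/||u|| ≈ (0.951, -0.3092) (||v_1|| = 1).

λ_1 = 19.3007,  λ_2 = 5.6993;  v_1 ≈ (0.951, -0.3092)


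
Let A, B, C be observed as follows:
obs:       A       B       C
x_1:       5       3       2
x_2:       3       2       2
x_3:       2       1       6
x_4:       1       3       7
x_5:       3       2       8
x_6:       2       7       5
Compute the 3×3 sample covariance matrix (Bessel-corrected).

Step 1 — column means:
  mean(A) = (5 + 3 + 2 + 1 + 3 + 2) / 6 = 16/6 = 2.6667
  mean(B) = (3 + 2 + 1 + 3 + 2 + 7) / 6 = 18/6 = 3
  mean(C) = (2 + 2 + 6 + 7 + 8 + 5) / 6 = 30/6 = 5

Step 2 — sample covariance S[i,j] = (1/(n-1)) · Σ_k (x_{k,i} - mean_i) · (x_{k,j} - mean_j), with n-1 = 5.
  S[A,A] = ((2.3333)·(2.3333) + (0.3333)·(0.3333) + (-0.6667)·(-0.6667) + (-1.6667)·(-1.6667) + (0.3333)·(0.3333) + (-0.6667)·(-0.6667)) / 5 = 9.3333/5 = 1.8667
  S[A,B] = ((2.3333)·(0) + (0.3333)·(-1) + (-0.6667)·(-2) + (-1.6667)·(0) + (0.3333)·(-1) + (-0.6667)·(4)) / 5 = -2/5 = -0.4
  S[A,C] = ((2.3333)·(-3) + (0.3333)·(-3) + (-0.6667)·(1) + (-1.6667)·(2) + (0.3333)·(3) + (-0.6667)·(0)) / 5 = -11/5 = -2.2
  S[B,B] = ((0)·(0) + (-1)·(-1) + (-2)·(-2) + (0)·(0) + (-1)·(-1) + (4)·(4)) / 5 = 22/5 = 4.4
  S[B,C] = ((0)·(-3) + (-1)·(-3) + (-2)·(1) + (0)·(2) + (-1)·(3) + (4)·(0)) / 5 = -2/5 = -0.4
  S[C,C] = ((-3)·(-3) + (-3)·(-3) + (1)·(1) + (2)·(2) + (3)·(3) + (0)·(0)) / 5 = 32/5 = 6.4

S is symmetric (S[j,i] = S[i,j]). Assembling:

S = [[1.8667, -0.4, -2.2],
 [-0.4, 4.4, -0.4],
 [-2.2, -0.4, 6.4]]


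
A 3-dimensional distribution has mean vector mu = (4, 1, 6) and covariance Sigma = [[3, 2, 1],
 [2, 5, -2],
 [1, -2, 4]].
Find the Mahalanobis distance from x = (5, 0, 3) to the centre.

Step 1 — centre the observation: (x - mu) = (1, -1, -3).

Step 2 — invert Sigma (cofactor / det for 3×3, or solve directly):
  Sigma^{-1} = [[0.8421, -0.5263, -0.4737],
 [-0.5263, 0.5789, 0.4211],
 [-0.4737, 0.4211, 0.5789]].

Step 3 — form the quadratic (x - mu)^T · Sigma^{-1} · (x - mu):
  Sigma^{-1} · (x - mu) = (2.7895, -2.3684, -2.6316).
  (x - mu)^T · [Sigma^{-1} · (x - mu)] = (1)·(2.7895) + (-1)·(-2.3684) + (-3)·(-2.6316) = 13.0526.

Step 4 — take square root: d = √(13.0526) ≈ 3.6128.

d(x, mu) = √(13.0526) ≈ 3.6128


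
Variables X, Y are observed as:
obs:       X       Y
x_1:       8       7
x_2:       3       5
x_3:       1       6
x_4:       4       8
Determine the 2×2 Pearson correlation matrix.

Step 1 — column means:
  mean(X) = (8 + 3 + 1 + 4) / 4 = 16/4 = 4
  mean(Y) = (7 + 5 + 6 + 8) / 4 = 26/4 = 6.5

Step 2 — sample variances and covariances s[i,j] = (1/(n-1)) · Σ_k (x_{k,i} - mean_i) · (x_{k,j} - mean_j), with n-1 = 3:
  s[X,X] = ((4)·(4) + (-1)·(-1) + (-3)·(-3) + (0)·(0)) / 3 = 26/3 = 8.6667
  s[X,Y] = ((4)·(0.5) + (-1)·(-1.5) + (-3)·(-0.5) + (0)·(1.5)) / 3 = 5/3 = 1.6667
  s[Y,Y] = ((0.5)·(0.5) + (-1.5)·(-1.5) + (-0.5)·(-0.5) + (1.5)·(1.5)) / 3 = 5/3 = 1.6667
  Sample standard deviations s_i = √(s[i,i]):
  s(X) = √(8.6667) = 2.9439
  s(Y) = √(1.6667) = 1.291

Step 3 — r_{ij} = s_{ij} / (s_i · s_j):
  r[X,X] = 1 (diagonal).
  r[X,Y] = 1.6667 / (2.9439 · 1.291) = 1.6667 / 3.8006 = 0.4385
  r[Y,Y] = 1 (diagonal).

R is symmetric with unit diagonal. Assembling:

R = [[1, 0.4385],
 [0.4385, 1]]


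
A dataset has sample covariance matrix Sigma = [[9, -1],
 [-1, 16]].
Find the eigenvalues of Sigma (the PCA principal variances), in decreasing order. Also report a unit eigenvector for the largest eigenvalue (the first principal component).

Step 1 — characteristic polynomial of 2×2 Sigma:
  det(Sigma - λI) = λ² - trace · λ + det = 0.
  trace = 9 + 16 = 25, det = 9·16 - (-1)² = 143.
Step 2 — discriminant:
  Δ = trace² - 4·det = 625 - 572 = 53.
Step 3 — eigenvalues:
  λ = (trace ± √Δ)/2 = (25 ± 7.2801)/2,
  λ_1 = 16.1401,  λ_2 = 8.8599.

Step 4 — unit eigenvector for λ_1: solve (Sigma - λ_1 I)v = 0. First row:
  (9 - 16.1401)·v_x + (-1)·v_y = 0, i.e. (-7.1401)·v_x + (-1)·v_y = 0,
  so v ∝ (b, λ_1 - a) = (-1, 7.1401); multiply by -1 so the first entry is positive: u = (1, -7.1401).
  ||u|| = √((1)² + (-7.1401)²) = √(51.9804) ≈ 7.2097,
  v_1 = u/||u|| ≈ (0.1387, -0.9903) (||v_1|| = 1).

λ_1 = 16.1401,  λ_2 = 8.8599;  v_1 ≈ (0.1387, -0.9903)
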